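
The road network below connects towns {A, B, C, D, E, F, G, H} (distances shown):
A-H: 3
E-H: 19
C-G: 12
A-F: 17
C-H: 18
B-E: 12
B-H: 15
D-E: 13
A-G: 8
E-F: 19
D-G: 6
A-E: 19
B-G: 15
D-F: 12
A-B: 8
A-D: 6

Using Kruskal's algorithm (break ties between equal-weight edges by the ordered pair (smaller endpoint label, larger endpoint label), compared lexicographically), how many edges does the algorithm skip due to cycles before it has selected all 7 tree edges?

1

Kruskal's algorithm — process edges by increasing weight (ties by edge label):
A-H (3): add — endpoints in different components.
A-D (6): add — endpoints in different components.
D-G (6): add — endpoints in different components.
A-B (8): add — endpoints in different components.
A-G (8): skip — A and G already connected.
B-E (12): add — endpoints in different components.
C-G (12): add — endpoints in different components.
D-F (12): add — endpoints in different components.
Edges rejected before the tree was complete: 1.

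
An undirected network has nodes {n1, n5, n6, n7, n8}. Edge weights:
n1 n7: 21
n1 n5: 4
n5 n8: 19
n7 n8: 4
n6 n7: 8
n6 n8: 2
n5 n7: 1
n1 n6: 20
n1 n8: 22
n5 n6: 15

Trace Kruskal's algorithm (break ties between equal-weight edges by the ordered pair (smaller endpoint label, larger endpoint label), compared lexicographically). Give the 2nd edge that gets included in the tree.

n6-n8

Kruskal's algorithm — process edges by increasing weight (ties by edge label):
n5 n7 (1): add — endpoints in different components.
n6 n8 (2): add — endpoints in different components.
n1 n5 (4): add — endpoints in different components.
n7 n8 (4): add — endpoints in different components.
The 2nd edge added is n6 n8.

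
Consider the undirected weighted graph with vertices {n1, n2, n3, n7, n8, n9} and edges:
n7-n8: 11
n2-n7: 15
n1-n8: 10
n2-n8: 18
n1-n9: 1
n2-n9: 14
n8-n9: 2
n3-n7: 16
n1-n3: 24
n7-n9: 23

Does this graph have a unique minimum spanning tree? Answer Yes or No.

Yes

Sort edges by weight, then run Kruskal:
n1-n9 (1): add — endpoints in different components.
n8-n9 (2): add — endpoints in different components.
n1-n8 (10): skip — n8 and n1 already connected.
n7-n8 (11): add — endpoints in different components.
n2-n9 (14): add — endpoints in different components.
n2-n7 (15): skip — n2 and n7 already connected.
n3-n7 (16): add — endpoints in different components.
Every non-tree edge has weight strictly greater than the heaviest edge on the tree path between its endpoints, so the MST is unique.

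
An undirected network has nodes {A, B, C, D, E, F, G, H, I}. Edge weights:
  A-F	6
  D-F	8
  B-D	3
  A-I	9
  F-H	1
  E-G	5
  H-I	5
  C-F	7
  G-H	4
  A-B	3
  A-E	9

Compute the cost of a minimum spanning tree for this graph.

Kruskal's algorithm — process edges by increasing weight (ties by edge label):
F-H (1): add — endpoints in different components.
A-B (3): add — endpoints in different components.
B-D (3): add — endpoints in different components.
G-H (4): add — endpoints in different components.
E-G (5): add — endpoints in different components.
H-I (5): add — endpoints in different components.
A-F (6): add — endpoints in different components.
C-F (7): add — endpoints in different components.
MST edges: F-H, A-B, B-D, G-H, E-G, H-I, A-F, C-F; total weight 1+3+3+4+5+5+6+7 = 34.

34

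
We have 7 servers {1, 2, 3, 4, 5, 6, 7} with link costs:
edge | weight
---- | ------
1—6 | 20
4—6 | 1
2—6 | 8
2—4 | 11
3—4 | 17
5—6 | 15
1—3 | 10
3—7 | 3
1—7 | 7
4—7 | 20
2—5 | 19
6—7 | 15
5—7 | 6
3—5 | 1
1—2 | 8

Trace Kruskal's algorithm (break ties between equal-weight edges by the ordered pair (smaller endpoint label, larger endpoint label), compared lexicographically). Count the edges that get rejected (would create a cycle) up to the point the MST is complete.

Sort edges by weight, then run Kruskal:
3—5 (1): add — endpoints in different components.
4—6 (1): add — endpoints in different components.
3—7 (3): add — endpoints in different components.
5—7 (6): skip — 5 and 7 already connected.
1—7 (7): add — endpoints in different components.
1—2 (8): add — endpoints in different components.
2—6 (8): add — endpoints in different components.
Edges rejected before the tree was complete: 1.

1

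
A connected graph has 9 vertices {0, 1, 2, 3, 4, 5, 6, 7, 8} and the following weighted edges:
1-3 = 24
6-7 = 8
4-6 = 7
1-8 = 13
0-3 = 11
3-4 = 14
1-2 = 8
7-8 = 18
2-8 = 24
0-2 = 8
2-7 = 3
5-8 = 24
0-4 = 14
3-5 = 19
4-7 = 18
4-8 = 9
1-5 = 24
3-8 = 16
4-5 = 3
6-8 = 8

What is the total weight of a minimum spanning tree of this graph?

56

Prim, starting at 6.
Step 1: cheapest edge leaving the tree is 4-6 (7); add 4.
Step 2: cheapest edge leaving the tree is 4-5 (3); add 5.
Step 3: cheapest edge leaving the tree is 6-7 (8); add 7.
Step 4: cheapest edge leaving the tree is 2-7 (3); add 2.
Step 5: cheapest edge leaving the tree is 0-2 (8); add 0.
Step 6: cheapest edge leaving the tree is 1-2 (8); add 1.
Step 7: cheapest edge leaving the tree is 6-8 (8); add 8.
Step 8: cheapest edge leaving the tree is 0-3 (11); add 3.
MST edges: 4-6, 4-5, 6-7, 2-7, 0-2, 1-2, 6-8, 0-3; total weight 7+3+8+3+8+8+8+11 = 56.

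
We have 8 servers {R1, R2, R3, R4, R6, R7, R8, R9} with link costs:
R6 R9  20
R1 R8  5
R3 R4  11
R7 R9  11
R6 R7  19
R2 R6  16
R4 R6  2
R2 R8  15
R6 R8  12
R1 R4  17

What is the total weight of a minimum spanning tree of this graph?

75

Prim's algorithm from R4:
Step 1: frontier [R4 R6 2, R3 R4 11, R1 R4 17] → take R4 R6 (2); add R6.
Step 2: frontier [R3 R4 11, R1 R4 17, R6 R8 12, R2 R6 16, R6 R7 19, R6 R9 20] → take R3 R4 (11); add R3.
Step 3: frontier [R1 R4 17, R6 R8 12, R2 R6 16, R6 R7 19, R6 R9 20] → take R6 R8 (12); add R8.
Step 4: frontier [R1 R4 17, R2 R6 16, R6 R7 19, R6 R9 20, R1 R8 5, R2 R8 15] → take R1 R8 (5); add R1.
Step 5: frontier [R2 R6 16, R6 R7 19, R6 R9 20, R2 R8 15] → take R2 R8 (15); add R2.
Step 6: frontier [R6 R7 19, R6 R9 20] → take R6 R7 (19); add R7.
Step 7: frontier [R6 R9 20, R7 R9 11] → take R7 R9 (11); add R9.
MST edges: R4 R6, R3 R4, R6 R8, R1 R8, R2 R8, R6 R7, R7 R9; total weight 2+11+12+5+15+19+11 = 75.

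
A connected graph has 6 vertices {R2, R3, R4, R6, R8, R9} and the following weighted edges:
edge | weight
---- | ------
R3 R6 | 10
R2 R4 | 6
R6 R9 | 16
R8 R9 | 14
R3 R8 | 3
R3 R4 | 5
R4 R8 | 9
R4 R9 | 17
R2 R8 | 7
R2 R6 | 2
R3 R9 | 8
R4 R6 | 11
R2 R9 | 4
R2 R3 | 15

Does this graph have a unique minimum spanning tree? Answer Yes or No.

Kruskal's algorithm — process edges by increasing weight (ties by edge label):
R2 R6 (2): add — endpoints in different components.
R3 R8 (3): add — endpoints in different components.
R2 R9 (4): add — endpoints in different components.
R3 R4 (5): add — endpoints in different components.
R2 R4 (6): add — endpoints in different components.
Every non-tree edge has weight strictly greater than the heaviest edge on the tree path between its endpoints, so the MST is unique.

Yes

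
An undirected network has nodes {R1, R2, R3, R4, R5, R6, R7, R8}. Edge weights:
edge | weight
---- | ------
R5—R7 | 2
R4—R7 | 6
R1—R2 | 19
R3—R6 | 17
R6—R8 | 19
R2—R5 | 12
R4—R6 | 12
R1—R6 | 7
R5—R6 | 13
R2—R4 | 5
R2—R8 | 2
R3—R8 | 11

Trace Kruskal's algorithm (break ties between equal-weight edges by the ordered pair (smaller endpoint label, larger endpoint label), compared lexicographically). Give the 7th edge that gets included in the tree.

Kruskal's algorithm — process edges by increasing weight (ties by edge label):
R2—R8 (2): add — endpoints in different components.
R5—R7 (2): add — endpoints in different components.
R2—R4 (5): add — endpoints in different components.
R4—R7 (6): add — endpoints in different components.
R1—R6 (7): add — endpoints in different components.
R3—R8 (11): add — endpoints in different components.
R2—R5 (12): skip — R2 and R5 already connected.
R4—R6 (12): add — endpoints in different components.
The 7th edge added is R4—R6.

R4-R6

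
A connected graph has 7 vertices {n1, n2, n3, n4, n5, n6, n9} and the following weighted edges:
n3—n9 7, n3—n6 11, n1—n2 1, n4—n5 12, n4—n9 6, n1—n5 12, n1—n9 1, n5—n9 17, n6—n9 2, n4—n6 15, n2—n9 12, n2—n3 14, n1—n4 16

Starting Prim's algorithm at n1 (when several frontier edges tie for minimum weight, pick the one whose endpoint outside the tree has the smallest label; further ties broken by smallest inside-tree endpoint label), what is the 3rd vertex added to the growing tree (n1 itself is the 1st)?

Prim's algorithm from n1:
Step 1: cheapest edge leaving the tree is n1—n2 (1); add n2.
Step 2: cheapest edge leaving the tree is n1—n9 (1); add n9.
Step 3: cheapest edge leaving the tree is n6—n9 (2); add n6.
Step 4: cheapest edge leaving the tree is n4—n9 (6); add n4.
Step 5: cheapest edge leaving the tree is n3—n9 (7); add n3.
Step 6: cheapest edge leaving the tree is n1—n5 (12); add n5.
Vertex order: n1, n2, n9, n6, n4, n3, n5. The 3rd vertex is n9.

n9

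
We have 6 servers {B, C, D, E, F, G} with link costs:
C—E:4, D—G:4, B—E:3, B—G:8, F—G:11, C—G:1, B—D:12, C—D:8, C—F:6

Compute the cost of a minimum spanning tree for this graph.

18

Prim, starting at B.
Step 1: frontier [B—E 3, B—G 8, B—D 12] → take B—E (3); add E.
Step 2: frontier [B—G 8, B—D 12, C—E 4] → take C—E (4); add C.
Step 3: frontier [B—G 8, B—D 12, C—G 1, C—F 6, C—D 8] → take C—G (1); add G.
Step 4: frontier [B—D 12, C—F 6, C—D 8, D—G 4, F—G 11] → take D—G (4); add D.
Step 5: frontier [C—F 6, F—G 11] → take C—F (6); add F.
MST edges: B—E, C—E, C—G, D—G, C—F; total weight 3+4+1+4+6 = 18.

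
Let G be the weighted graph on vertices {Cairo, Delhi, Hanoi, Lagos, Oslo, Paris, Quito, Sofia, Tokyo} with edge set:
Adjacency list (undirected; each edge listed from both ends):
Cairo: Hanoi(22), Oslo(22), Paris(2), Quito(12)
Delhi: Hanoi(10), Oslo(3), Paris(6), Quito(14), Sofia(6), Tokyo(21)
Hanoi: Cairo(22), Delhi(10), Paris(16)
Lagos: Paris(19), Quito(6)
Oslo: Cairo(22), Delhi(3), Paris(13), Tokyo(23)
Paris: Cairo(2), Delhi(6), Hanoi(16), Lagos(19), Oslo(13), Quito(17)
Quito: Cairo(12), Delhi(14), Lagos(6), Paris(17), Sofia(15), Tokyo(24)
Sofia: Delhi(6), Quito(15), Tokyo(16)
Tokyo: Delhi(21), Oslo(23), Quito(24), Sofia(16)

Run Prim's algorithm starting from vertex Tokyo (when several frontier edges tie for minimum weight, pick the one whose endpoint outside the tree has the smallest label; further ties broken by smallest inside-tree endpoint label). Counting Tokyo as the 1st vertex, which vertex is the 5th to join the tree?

Paris

Prim, starting at Tokyo.
Step 1: cheapest edge leaving the tree is Sofia—Tokyo (16); add Sofia.
Step 2: cheapest edge leaving the tree is Delhi—Sofia (6); add Delhi.
Step 3: cheapest edge leaving the tree is Delhi—Oslo (3); add Oslo.
Step 4: cheapest edge leaving the tree is Delhi—Paris (6); add Paris.
Step 5: cheapest edge leaving the tree is Cairo—Paris (2); add Cairo.
Step 6: cheapest edge leaving the tree is Delhi—Hanoi (10); add Hanoi.
Step 7: cheapest edge leaving the tree is Cairo—Quito (12); add Quito.
Step 8: cheapest edge leaving the tree is Lagos—Quito (6); add Lagos.
Vertex order: Tokyo, Sofia, Delhi, Oslo, Paris, Cairo, Hanoi, Quito, Lagos. The 5th vertex is Paris.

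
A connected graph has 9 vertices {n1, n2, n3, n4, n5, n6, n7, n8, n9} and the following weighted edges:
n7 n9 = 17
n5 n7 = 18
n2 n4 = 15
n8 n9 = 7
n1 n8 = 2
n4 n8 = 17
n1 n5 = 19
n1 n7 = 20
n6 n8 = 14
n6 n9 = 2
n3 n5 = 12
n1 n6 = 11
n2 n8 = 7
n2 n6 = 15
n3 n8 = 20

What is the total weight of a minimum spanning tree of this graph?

80

Prim, starting at n4.
Step 1: cheapest edge leaving the tree is n2 n4 (15); add n2.
Step 2: cheapest edge leaving the tree is n2 n8 (7); add n8.
Step 3: cheapest edge leaving the tree is n1 n8 (2); add n1.
Step 4: cheapest edge leaving the tree is n8 n9 (7); add n9.
Step 5: cheapest edge leaving the tree is n6 n9 (2); add n6.
Step 6: cheapest edge leaving the tree is n7 n9 (17); add n7.
Step 7: cheapest edge leaving the tree is n5 n7 (18); add n5.
Step 8: cheapest edge leaving the tree is n3 n5 (12); add n3.
MST edges: n2 n4, n2 n8, n1 n8, n8 n9, n6 n9, n7 n9, n5 n7, n3 n5; total weight 15+7+2+7+2+17+18+12 = 80.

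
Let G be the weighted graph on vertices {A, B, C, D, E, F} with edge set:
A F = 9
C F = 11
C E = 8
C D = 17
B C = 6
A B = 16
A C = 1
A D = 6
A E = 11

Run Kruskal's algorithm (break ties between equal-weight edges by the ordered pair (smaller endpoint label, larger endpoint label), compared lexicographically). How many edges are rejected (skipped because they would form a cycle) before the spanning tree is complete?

0

Kruskal: consider edges lightest-first.
A C (1): add. Components now {A,C} {B} {D} {E} {F}
A D (6): add. Components now {A,C,D} {B} {E} {F}
B C (6): add. Components now {A,B,C,D} {E} {F}
C E (8): add. Components now {A,B,C,D,E} {F}
A F (9): add. Components now {A,B,C,D,E,F}
Edges rejected before the tree was complete: 0.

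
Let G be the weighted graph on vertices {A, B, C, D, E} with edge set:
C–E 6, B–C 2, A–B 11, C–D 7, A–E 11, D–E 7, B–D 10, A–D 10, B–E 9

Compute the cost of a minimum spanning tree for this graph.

Grow the tree from D using Prim:
Step 1: cheapest edge leaving the tree is C–D (7); add C.
Step 2: cheapest edge leaving the tree is B–C (2); add B.
Step 3: cheapest edge leaving the tree is C–E (6); add E.
Step 4: cheapest edge leaving the tree is A–D (10); add A.
MST edges: C–D, B–C, C–E, A–D; total weight 7+2+6+10 = 25.

25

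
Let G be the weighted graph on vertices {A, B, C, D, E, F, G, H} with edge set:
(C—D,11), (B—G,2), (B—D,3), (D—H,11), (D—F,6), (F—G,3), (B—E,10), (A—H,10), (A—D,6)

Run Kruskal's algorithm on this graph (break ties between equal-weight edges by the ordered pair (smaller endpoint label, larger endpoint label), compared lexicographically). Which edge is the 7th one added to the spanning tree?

Kruskal's algorithm — process edges by increasing weight (ties by edge label):
B—G (2): add — endpoints in different components.
B—D (3): add — endpoints in different components.
F—G (3): add — endpoints in different components.
A—D (6): add — endpoints in different components.
D—F (6): skip — D and F already connected.
A—H (10): add — endpoints in different components.
B—E (10): add — endpoints in different components.
C—D (11): add — endpoints in different components.
The 7th edge added is C—D.

C-D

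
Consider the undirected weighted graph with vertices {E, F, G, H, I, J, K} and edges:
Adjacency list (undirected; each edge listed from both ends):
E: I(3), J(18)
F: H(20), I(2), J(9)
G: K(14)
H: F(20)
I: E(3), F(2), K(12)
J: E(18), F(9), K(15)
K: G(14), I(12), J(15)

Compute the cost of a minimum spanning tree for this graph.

Prim, starting at J.
Step 1: frontier [F–J 9, J–K 15, E–J 18] → take F–J (9); add F.
Step 2: frontier [F–I 2, F–H 20, J–K 15, E–J 18] → take F–I (2); add I.
Step 3: frontier [F–H 20, E–I 3, I–K 12, J–K 15, E–J 18] → take E–I (3); add E.
Step 4: frontier [F–H 20, I–K 12, J–K 15] → take I–K (12); add K.
Step 5: frontier [F–H 20, G–K 14] → take G–K (14); add G.
Step 6: frontier [F–H 20] → take F–H (20); add H.
MST edges: F–J, F–I, E–I, I–K, G–K, F–H; total weight 9+2+3+12+14+20 = 60.

60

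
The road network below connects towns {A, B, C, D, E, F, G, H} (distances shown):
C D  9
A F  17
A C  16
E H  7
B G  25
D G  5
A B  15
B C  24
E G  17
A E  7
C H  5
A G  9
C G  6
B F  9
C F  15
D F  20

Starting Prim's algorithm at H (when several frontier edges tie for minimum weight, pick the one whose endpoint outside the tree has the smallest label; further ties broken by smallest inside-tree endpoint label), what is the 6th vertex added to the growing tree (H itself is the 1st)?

A

Grow the tree from H using Prim:
Step 1: cheapest edge leaving the tree is C H (5); add C.
Step 2: cheapest edge leaving the tree is C G (6); add G.
Step 3: cheapest edge leaving the tree is D G (5); add D.
Step 4: cheapest edge leaving the tree is E H (7); add E.
Step 5: cheapest edge leaving the tree is A E (7); add A.
Step 6: cheapest edge leaving the tree is A B (15); add B.
Step 7: cheapest edge leaving the tree is B F (9); add F.
Vertex order: H, C, G, D, E, A, B, F. The 6th vertex is A.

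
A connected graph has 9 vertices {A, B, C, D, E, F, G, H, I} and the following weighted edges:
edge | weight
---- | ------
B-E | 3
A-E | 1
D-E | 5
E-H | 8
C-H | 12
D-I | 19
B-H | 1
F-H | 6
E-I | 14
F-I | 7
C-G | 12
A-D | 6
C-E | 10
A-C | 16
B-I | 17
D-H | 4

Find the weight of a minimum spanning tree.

44

Sort edges by weight, then run Kruskal:
A-E (1): add — endpoints in different components.
B-H (1): add — endpoints in different components.
B-E (3): add — endpoints in different components.
D-H (4): add — endpoints in different components.
D-E (5): skip — D and E already connected.
A-D (6): skip — A and D already connected.
F-H (6): add — endpoints in different components.
F-I (7): add — endpoints in different components.
E-H (8): skip — E and H already connected.
C-E (10): add — endpoints in different components.
C-G (12): add — endpoints in different components.
MST edges: A-E, B-H, B-E, D-H, F-H, F-I, C-E, C-G; total weight 1+1+3+4+6+7+10+12 = 44.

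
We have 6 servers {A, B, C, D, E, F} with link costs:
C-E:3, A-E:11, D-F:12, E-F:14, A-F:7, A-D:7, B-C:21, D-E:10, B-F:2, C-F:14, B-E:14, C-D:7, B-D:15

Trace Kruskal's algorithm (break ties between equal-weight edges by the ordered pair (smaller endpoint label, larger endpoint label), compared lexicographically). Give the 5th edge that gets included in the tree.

C-D

Kruskal's algorithm — process edges by increasing weight (ties by edge label):
B-F (2): add — endpoints in different components.
C-E (3): add — endpoints in different components.
A-D (7): add — endpoints in different components.
A-F (7): add — endpoints in different components.
C-D (7): add — endpoints in different components.
The 5th edge added is C-D.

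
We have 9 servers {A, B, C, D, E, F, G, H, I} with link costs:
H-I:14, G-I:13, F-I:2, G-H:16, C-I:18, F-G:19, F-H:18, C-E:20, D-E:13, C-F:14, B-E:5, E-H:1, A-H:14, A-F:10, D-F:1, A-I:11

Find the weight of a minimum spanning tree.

Grow the tree from I using Prim:
Step 1: cheapest edge leaving the tree is F-I (2); add F.
Step 2: cheapest edge leaving the tree is D-F (1); add D.
Step 3: cheapest edge leaving the tree is A-F (10); add A.
Step 4: cheapest edge leaving the tree is D-E (13); add E.
Step 5: cheapest edge leaving the tree is E-H (1); add H.
Step 6: cheapest edge leaving the tree is B-E (5); add B.
Step 7: cheapest edge leaving the tree is G-I (13); add G.
Step 8: cheapest edge leaving the tree is C-F (14); add C.
MST edges: F-I, D-F, A-F, D-E, E-H, B-E, G-I, C-F; total weight 2+1+10+13+1+5+13+14 = 59.

59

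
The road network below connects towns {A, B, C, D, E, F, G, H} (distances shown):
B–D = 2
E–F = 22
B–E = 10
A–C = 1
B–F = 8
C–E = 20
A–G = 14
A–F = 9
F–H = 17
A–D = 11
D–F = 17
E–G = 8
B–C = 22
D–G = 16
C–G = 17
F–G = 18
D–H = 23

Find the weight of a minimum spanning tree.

Sort edges by weight, then run Kruskal:
A–C (1): add — endpoints in different components.
B–D (2): add — endpoints in different components.
B–F (8): add — endpoints in different components.
E–G (8): add — endpoints in different components.
A–F (9): add — endpoints in different components.
B–E (10): add — endpoints in different components.
A–D (11): skip — A and D already connected.
A–G (14): skip — A and G already connected.
D–G (16): skip — D and G already connected.
C–G (17): skip — C and G already connected.
D–F (17): skip — D and F already connected.
F–H (17): add — endpoints in different components.
MST edges: A–C, B–D, B–F, E–G, A–F, B–E, F–H; total weight 1+2+8+8+9+10+17 = 55.

55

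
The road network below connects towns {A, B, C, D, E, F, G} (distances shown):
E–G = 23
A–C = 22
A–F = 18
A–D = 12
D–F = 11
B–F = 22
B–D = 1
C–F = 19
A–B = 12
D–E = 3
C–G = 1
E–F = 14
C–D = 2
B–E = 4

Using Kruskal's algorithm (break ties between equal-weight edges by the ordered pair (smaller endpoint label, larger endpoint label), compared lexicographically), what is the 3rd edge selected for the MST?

C-D

Kruskal: consider edges lightest-first.
B–D (1): add. Components now {A} {B,D} {C} {E} {F} {G}
C–G (1): add. Components now {A} {B,D} {C,G} {E} {F}
C–D (2): add. Components now {A} {B,C,D,G} {E} {F}
D–E (3): add. Components now {A} {B,C,D,E,G} {F}
B–E (4): skip — B and E already connected.
D–F (11): add. Components now {A} {B,C,D,E,F,G}
A–B (12): add. Components now {A,B,C,D,E,F,G}
The 3rd edge added is C–D.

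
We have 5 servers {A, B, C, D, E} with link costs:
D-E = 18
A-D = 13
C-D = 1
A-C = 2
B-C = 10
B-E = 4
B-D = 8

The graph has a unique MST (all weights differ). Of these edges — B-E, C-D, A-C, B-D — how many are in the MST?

Sort edges by weight, then run Kruskal:
C-D (1): add. Components now {A} {B} {C,D} {E}
A-C (2): add. Components now {A,C,D} {B} {E}
B-E (4): add. Components now {A,C,D} {B,E}
B-D (8): add. Components now {A,B,C,D,E}
MST edge set: {C-D, A-C, B-E, B-D}.
Of the listed edges, {B-E, C-D, A-C, B-D} are in the MST → 4.

4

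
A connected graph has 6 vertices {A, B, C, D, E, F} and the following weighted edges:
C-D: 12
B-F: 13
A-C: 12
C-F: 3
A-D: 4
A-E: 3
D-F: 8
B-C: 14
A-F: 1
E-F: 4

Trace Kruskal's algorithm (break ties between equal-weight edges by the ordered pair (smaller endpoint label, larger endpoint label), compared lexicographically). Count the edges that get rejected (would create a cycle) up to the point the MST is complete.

Kruskal's algorithm — process edges by increasing weight (ties by edge label):
A-F (1): add. Components now {A,F} {B} {C} {D} {E}
A-E (3): add. Components now {A,E,F} {B} {C} {D}
C-F (3): add. Components now {A,C,E,F} {B} {D}
A-D (4): add. Components now {A,C,D,E,F} {B}
E-F (4): skip — E and F already connected.
D-F (8): skip — D and F already connected.
A-C (12): skip — A and C already connected.
C-D (12): skip — C and D already connected.
B-F (13): add. Components now {A,B,C,D,E,F}
Edges rejected before the tree was complete: 4.

4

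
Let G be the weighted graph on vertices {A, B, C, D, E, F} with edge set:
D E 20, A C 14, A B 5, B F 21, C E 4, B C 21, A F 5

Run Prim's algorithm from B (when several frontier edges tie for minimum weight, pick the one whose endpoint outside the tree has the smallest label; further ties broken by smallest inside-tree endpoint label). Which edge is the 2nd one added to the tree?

A-F

Prim's algorithm from B:
Step 1: cheapest edge leaving the tree is A B (5); add A.
Step 2: cheapest edge leaving the tree is A F (5); add F.
Step 3: cheapest edge leaving the tree is A C (14); add C.
Step 4: cheapest edge leaving the tree is C E (4); add E.
Step 5: cheapest edge leaving the tree is D E (20); add D.
The 2nd edge added is A F.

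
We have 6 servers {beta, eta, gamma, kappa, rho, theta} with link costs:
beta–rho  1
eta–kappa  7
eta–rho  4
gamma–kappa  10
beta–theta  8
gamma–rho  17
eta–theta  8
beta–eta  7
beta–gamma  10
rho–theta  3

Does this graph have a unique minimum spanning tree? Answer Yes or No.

No

Kruskal's algorithm — process edges by increasing weight (ties by edge label):
beta–rho (1): add — endpoints in different components.
rho–theta (3): add — endpoints in different components.
eta–rho (4): add — endpoints in different components.
beta–eta (7): skip — eta and beta already connected.
eta–kappa (7): add — endpoints in different components.
beta–theta (8): skip — theta and beta already connected.
eta–theta (8): skip — theta and eta already connected.
beta–gamma (10): add — endpoints in different components.
Non-tree edge gamma–kappa has weight 10, equal to the heaviest edge on its tree cycle — swapping gives another MST of the same weight. Not unique.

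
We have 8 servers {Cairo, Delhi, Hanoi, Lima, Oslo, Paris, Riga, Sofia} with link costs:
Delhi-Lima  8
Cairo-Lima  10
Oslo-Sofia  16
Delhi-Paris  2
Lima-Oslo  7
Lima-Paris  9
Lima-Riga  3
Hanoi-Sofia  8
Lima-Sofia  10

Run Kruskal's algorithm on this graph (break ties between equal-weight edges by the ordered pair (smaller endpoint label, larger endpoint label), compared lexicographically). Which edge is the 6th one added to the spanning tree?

Kruskal's algorithm — process edges by increasing weight (ties by edge label):
Delhi-Paris (2): add — endpoints in different components.
Lima-Riga (3): add — endpoints in different components.
Lima-Oslo (7): add — endpoints in different components.
Delhi-Lima (8): add — endpoints in different components.
Hanoi-Sofia (8): add — endpoints in different components.
Lima-Paris (9): skip — Paris and Lima already connected.
Cairo-Lima (10): add — endpoints in different components.
Lima-Sofia (10): add — endpoints in different components.
The 6th edge added is Cairo-Lima.

Cairo-Lima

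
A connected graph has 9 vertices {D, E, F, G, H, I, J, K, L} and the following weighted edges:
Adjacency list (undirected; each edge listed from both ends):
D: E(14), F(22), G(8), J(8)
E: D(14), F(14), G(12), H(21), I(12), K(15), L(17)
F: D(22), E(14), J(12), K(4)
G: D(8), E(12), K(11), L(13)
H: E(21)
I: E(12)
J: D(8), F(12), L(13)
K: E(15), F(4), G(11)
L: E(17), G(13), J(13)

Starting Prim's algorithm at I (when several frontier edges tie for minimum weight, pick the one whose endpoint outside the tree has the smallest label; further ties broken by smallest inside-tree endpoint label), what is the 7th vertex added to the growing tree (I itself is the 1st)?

F

Prim, starting at I.
Step 1: cheapest edge leaving the tree is E–I (12); add E.
Step 2: cheapest edge leaving the tree is E–G (12); add G.
Step 3: cheapest edge leaving the tree is D–G (8); add D.
Step 4: cheapest edge leaving the tree is D–J (8); add J.
Step 5: cheapest edge leaving the tree is G–K (11); add K.
Step 6: cheapest edge leaving the tree is F–K (4); add F.
Step 7: cheapest edge leaving the tree is G–L (13); add L.
Step 8: cheapest edge leaving the tree is E–H (21); add H.
Vertex order: I, E, G, D, J, K, F, L, H. The 7th vertex is F.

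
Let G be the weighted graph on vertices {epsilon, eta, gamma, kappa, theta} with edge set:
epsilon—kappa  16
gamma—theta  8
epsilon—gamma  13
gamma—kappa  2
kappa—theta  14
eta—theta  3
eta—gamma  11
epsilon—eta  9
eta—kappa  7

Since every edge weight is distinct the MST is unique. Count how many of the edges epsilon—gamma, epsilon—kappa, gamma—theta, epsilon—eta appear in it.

1

Sort edges by weight, then run Kruskal:
gamma—kappa (2): add — endpoints in different components.
eta—theta (3): add — endpoints in different components.
eta—kappa (7): add — endpoints in different components.
gamma—theta (8): skip — theta and gamma already connected.
epsilon—eta (9): add — endpoints in different components.
MST edge set: {gamma—kappa, eta—theta, eta—kappa, epsilon—eta}.
Of the listed edges, {epsilon—eta} are in the MST → 1.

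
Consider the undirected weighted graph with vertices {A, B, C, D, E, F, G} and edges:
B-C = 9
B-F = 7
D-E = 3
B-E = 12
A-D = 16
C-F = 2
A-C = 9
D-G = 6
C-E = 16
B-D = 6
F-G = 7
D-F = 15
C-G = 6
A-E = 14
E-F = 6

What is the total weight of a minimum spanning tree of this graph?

Prim, starting at D.
Step 1: cheapest edge leaving the tree is D-E (3); add E.
Step 2: cheapest edge leaving the tree is B-D (6); add B.
Step 3: cheapest edge leaving the tree is E-F (6); add F.
Step 4: cheapest edge leaving the tree is C-F (2); add C.
Step 5: cheapest edge leaving the tree is C-G (6); add G.
Step 6: cheapest edge leaving the tree is A-C (9); add A.
MST edges: D-E, B-D, E-F, C-F, C-G, A-C; total weight 3+6+6+2+6+9 = 32.

32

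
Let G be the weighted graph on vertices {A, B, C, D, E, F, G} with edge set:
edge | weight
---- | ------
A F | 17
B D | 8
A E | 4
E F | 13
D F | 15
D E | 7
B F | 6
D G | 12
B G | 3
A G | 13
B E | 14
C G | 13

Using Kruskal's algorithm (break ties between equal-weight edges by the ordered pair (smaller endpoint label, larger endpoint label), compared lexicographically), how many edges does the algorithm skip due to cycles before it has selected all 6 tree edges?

Kruskal: consider edges lightest-first.
B G (3): add — endpoints in different components.
A E (4): add — endpoints in different components.
B F (6): add — endpoints in different components.
D E (7): add — endpoints in different components.
B D (8): add — endpoints in different components.
D G (12): skip — D and G already connected.
A G (13): skip — A and G already connected.
C G (13): add — endpoints in different components.
Edges rejected before the tree was complete: 2.

2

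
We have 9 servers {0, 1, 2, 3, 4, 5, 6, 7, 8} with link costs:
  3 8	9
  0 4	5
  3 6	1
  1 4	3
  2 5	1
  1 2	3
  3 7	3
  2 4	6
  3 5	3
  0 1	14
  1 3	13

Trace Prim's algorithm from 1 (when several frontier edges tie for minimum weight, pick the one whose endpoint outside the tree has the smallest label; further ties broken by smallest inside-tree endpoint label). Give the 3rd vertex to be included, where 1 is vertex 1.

5

Prim's algorithm from 1:
Step 1: cheapest edge leaving the tree is 1 2 (3); add 2.
Step 2: cheapest edge leaving the tree is 2 5 (1); add 5.
Step 3: cheapest edge leaving the tree is 3 5 (3); add 3.
Step 4: cheapest edge leaving the tree is 3 6 (1); add 6.
Step 5: cheapest edge leaving the tree is 1 4 (3); add 4.
Step 6: cheapest edge leaving the tree is 3 7 (3); add 7.
Step 7: cheapest edge leaving the tree is 0 4 (5); add 0.
Step 8: cheapest edge leaving the tree is 3 8 (9); add 8.
Vertex order: 1, 2, 5, 3, 6, 4, 7, 0, 8. The 3rd vertex is 5.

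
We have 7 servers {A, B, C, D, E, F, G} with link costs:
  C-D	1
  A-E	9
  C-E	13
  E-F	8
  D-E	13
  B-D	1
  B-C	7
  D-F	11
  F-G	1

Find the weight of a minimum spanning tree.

Prim's algorithm from F:
Step 1: cheapest edge leaving the tree is F-G (1); add G.
Step 2: cheapest edge leaving the tree is E-F (8); add E.
Step 3: cheapest edge leaving the tree is A-E (9); add A.
Step 4: cheapest edge leaving the tree is D-F (11); add D.
Step 5: cheapest edge leaving the tree is B-D (1); add B.
Step 6: cheapest edge leaving the tree is C-D (1); add C.
MST edges: F-G, E-F, A-E, D-F, B-D, C-D; total weight 1+8+9+11+1+1 = 31.

31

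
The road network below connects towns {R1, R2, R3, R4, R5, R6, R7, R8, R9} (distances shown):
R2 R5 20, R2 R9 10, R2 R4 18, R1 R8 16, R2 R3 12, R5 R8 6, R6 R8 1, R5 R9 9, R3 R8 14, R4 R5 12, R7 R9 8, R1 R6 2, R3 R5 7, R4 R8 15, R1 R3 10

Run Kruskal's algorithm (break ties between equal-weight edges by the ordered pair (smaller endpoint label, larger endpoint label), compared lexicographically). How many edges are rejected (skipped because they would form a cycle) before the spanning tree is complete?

Kruskal's algorithm — process edges by increasing weight (ties by edge label):
R6 R8 (1): add — endpoints in different components.
R1 R6 (2): add — endpoints in different components.
R5 R8 (6): add — endpoints in different components.
R3 R5 (7): add — endpoints in different components.
R7 R9 (8): add — endpoints in different components.
R5 R9 (9): add — endpoints in different components.
R1 R3 (10): skip — R1 and R3 already connected.
R2 R9 (10): add — endpoints in different components.
R2 R3 (12): skip — R2 and R3 already connected.
R4 R5 (12): add — endpoints in different components.
Edges rejected before the tree was complete: 2.

2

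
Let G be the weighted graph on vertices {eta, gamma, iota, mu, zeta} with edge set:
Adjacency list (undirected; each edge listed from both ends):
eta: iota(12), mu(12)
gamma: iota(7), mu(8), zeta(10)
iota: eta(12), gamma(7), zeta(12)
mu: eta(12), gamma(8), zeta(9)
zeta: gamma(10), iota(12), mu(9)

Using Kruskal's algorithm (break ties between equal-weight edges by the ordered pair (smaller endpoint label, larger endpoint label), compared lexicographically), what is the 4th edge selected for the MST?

eta-iota

Kruskal's algorithm — process edges by increasing weight (ties by edge label):
gamma-iota (7): add. Components now {mu} {gamma,iota} {eta} {zeta}
gamma-mu (8): add. Components now {gamma,iota,mu} {eta} {zeta}
mu-zeta (9): add. Components now {gamma,iota,mu,zeta} {eta}
gamma-zeta (10): skip — gamma and zeta already connected.
eta-iota (12): add. Components now {eta,gamma,iota,mu,zeta}
The 4th edge added is eta-iota.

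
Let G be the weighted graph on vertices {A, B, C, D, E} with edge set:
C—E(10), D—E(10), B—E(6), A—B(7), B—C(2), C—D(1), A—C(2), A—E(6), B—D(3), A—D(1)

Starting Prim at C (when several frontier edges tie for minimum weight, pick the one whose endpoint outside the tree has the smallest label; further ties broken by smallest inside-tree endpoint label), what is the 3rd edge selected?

B-C

Grow the tree from C using Prim:
Step 1: frontier [C—D 1, A—C 2, B—C 2, C—E 10] → take C—D (1); add D.
Step 2: frontier [A—C 2, B—C 2, C—E 10, A—D 1, B—D 3, D—E 10] → take A—D (1); add A.
Step 3: frontier [A—E 6, A—B 7, B—C 2, C—E 10, B—D 3, D—E 10] → take B—C (2); add B.
Step 4: frontier [A—E 6, B—E 6, C—E 10, D—E 10] → take A—E (6); add E.
The 3rd edge added is B—C.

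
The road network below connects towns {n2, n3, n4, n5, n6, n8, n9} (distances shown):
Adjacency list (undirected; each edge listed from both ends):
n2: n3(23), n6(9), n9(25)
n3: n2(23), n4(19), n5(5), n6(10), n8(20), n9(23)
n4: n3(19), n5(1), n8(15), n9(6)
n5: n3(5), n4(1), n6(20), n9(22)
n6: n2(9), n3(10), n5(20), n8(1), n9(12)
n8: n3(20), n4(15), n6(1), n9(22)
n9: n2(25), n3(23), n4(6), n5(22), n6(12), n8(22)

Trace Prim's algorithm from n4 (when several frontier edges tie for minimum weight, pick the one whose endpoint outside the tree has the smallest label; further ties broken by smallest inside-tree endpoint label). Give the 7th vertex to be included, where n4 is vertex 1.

Prim, starting at n4.
Step 1: cheapest edge leaving the tree is n4-n5 (1); add n5.
Step 2: cheapest edge leaving the tree is n3-n5 (5); add n3.
Step 3: cheapest edge leaving the tree is n4-n9 (6); add n9.
Step 4: cheapest edge leaving the tree is n3-n6 (10); add n6.
Step 5: cheapest edge leaving the tree is n6-n8 (1); add n8.
Step 6: cheapest edge leaving the tree is n2-n6 (9); add n2.
Vertex order: n4, n5, n3, n9, n6, n8, n2. The 7th vertex is n2.

n2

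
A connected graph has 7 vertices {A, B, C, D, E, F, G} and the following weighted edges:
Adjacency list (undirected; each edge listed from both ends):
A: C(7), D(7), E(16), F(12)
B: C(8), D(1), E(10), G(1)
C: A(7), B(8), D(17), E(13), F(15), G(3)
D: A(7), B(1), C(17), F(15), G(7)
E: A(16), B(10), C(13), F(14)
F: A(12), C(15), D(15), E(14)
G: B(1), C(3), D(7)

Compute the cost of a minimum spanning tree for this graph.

Prim, starting at C.
Step 1: cheapest edge leaving the tree is C—G (3); add G.
Step 2: cheapest edge leaving the tree is B—G (1); add B.
Step 3: cheapest edge leaving the tree is B—D (1); add D.
Step 4: cheapest edge leaving the tree is A—C (7); add A.
Step 5: cheapest edge leaving the tree is B—E (10); add E.
Step 6: cheapest edge leaving the tree is A—F (12); add F.
MST edges: C—G, B—G, B—D, A—C, B—E, A—F; total weight 3+1+1+7+10+12 = 34.

34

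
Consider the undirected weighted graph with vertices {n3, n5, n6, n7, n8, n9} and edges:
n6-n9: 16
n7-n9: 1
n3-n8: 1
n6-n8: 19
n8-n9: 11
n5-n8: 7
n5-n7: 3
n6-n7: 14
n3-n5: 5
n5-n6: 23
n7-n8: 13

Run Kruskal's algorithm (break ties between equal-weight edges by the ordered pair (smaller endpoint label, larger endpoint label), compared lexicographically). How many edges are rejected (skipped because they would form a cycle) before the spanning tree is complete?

3

Sort edges by weight, then run Kruskal:
n3-n8 (1): add. Components now {n3,n8} {n7} {n6} {n9} {n5}
n7-n9 (1): add. Components now {n3,n8} {n7,n9} {n6} {n5}
n5-n7 (3): add. Components now {n3,n8} {n5,n7,n9} {n6}
n3-n5 (5): add. Components now {n3,n5,n7,n8,n9} {n6}
n5-n8 (7): skip — n8 and n5 already connected.
n8-n9 (11): skip — n9 and n8 already connected.
n7-n8 (13): skip — n7 and n8 already connected.
n6-n7 (14): add. Components now {n3,n5,n6,n7,n8,n9}
Edges rejected before the tree was complete: 3.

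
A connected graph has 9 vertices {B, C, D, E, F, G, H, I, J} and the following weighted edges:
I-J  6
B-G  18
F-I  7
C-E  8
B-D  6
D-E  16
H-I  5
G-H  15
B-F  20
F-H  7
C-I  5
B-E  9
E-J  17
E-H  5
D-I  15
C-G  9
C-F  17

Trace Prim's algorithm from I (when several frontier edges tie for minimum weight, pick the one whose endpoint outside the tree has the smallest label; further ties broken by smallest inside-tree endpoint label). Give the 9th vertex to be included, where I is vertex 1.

G

Prim's algorithm from I:
Step 1: cheapest edge leaving the tree is C-I (5); add C.
Step 2: cheapest edge leaving the tree is H-I (5); add H.
Step 3: cheapest edge leaving the tree is E-H (5); add E.
Step 4: cheapest edge leaving the tree is I-J (6); add J.
Step 5: cheapest edge leaving the tree is F-H (7); add F.
Step 6: cheapest edge leaving the tree is B-E (9); add B.
Step 7: cheapest edge leaving the tree is B-D (6); add D.
Step 8: cheapest edge leaving the tree is C-G (9); add G.
Vertex order: I, C, H, E, J, F, B, D, G. The 9th vertex is G.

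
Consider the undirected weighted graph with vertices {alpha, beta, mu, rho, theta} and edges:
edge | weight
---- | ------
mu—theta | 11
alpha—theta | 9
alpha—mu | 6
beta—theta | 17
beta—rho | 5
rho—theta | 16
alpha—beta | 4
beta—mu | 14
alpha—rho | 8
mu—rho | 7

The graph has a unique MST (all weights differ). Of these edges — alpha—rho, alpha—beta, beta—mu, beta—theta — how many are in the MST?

Sort edges by weight, then run Kruskal:
alpha—beta (4): add. Components now {rho} {theta} {mu} {alpha,beta}
beta—rho (5): add. Components now {alpha,beta,rho} {theta} {mu}
alpha—mu (6): add. Components now {alpha,beta,mu,rho} {theta}
mu—rho (7): skip — rho and mu already connected.
alpha—rho (8): skip — rho and alpha already connected.
alpha—theta (9): add. Components now {alpha,beta,mu,rho,theta}
MST edge set: {alpha—beta, beta—rho, alpha—mu, alpha—theta}.
Of the listed edges, {alpha—beta} are in the MST → 1.

1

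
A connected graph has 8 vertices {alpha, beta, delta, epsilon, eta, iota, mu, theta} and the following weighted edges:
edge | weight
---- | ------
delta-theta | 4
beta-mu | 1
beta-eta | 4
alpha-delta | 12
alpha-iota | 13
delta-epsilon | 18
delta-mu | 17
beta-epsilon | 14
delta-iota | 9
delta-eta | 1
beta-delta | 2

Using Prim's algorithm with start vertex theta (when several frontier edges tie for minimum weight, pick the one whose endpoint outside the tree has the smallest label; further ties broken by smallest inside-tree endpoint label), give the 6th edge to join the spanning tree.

Prim, starting at theta.
Step 1: frontier [delta-theta 4] → take delta-theta (4); add delta.
Step 2: frontier [delta-eta 1, beta-delta 2, delta-iota 9, alpha-delta 12, delta-mu 17, delta-epsilon 18] → take delta-eta (1); add eta.
Step 3: frontier [beta-delta 2, delta-iota 9, alpha-delta 12, delta-mu 17, delta-epsilon 18, beta-eta 4] → take beta-delta (2); add beta.
Step 4: frontier [beta-mu 1, beta-epsilon 14, delta-iota 9, alpha-delta 12, delta-mu 17, delta-epsilon 18] → take beta-mu (1); add mu.
Step 5: frontier [beta-epsilon 14, delta-iota 9, alpha-delta 12, delta-epsilon 18] → take delta-iota (9); add iota.
Step 6: frontier [beta-epsilon 14, alpha-delta 12, delta-epsilon 18, alpha-iota 13] → take alpha-delta (12); add alpha.
Step 7: frontier [beta-epsilon 14, delta-epsilon 18] → take beta-epsilon (14); add epsilon.
The 6th edge added is alpha-delta.

alpha-delta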